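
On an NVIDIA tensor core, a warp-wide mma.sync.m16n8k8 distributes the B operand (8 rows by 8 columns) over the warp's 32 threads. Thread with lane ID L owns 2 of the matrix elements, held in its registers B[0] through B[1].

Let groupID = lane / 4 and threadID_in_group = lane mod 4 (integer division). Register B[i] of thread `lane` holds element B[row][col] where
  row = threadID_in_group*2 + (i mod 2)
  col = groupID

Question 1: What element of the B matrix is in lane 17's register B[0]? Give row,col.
2,4

17: g=4,t=1
[0] (1*2+0,4) = (2,4)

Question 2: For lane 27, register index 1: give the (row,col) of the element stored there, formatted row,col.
7,6

lane 27→27/4=6, 27 mod 4=3
i=1  r:2·3+1→7  c:6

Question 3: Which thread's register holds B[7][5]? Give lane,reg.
c:5=>grp=5  r:7=>tig=3,lo=1
L=5*4+3=23  i=1=1

23,1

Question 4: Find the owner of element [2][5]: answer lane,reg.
c=5->g=5  r=2->t=1,b0=0
L=5*4+1=21  i=0=0

21,0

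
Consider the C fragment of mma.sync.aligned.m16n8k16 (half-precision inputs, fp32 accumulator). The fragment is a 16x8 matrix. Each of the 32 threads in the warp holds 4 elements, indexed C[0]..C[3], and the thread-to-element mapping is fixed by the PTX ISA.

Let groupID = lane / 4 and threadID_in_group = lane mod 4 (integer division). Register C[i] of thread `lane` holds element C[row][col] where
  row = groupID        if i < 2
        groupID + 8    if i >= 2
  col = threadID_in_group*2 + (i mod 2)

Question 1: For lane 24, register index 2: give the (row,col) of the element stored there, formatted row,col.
14,0

24: grp=6,tig=0
[2] (6+8,0*2+0) = (14,0)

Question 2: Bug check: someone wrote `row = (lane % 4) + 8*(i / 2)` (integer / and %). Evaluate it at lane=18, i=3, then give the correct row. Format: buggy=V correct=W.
`(lane % 4) + 8*(i / 2)`[18,3]->10
lane 18->18/4=4, 18 mod 4=2
i=3  r:4+8->12  c:2·2+1->5
row: 10 vs 12

buggy=10 correct=12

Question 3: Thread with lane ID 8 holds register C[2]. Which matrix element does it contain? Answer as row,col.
lane 8: g=2 (8/4), t=0 (8%4)
i=2: r=2+8=10, c=0*2+0=0

10,0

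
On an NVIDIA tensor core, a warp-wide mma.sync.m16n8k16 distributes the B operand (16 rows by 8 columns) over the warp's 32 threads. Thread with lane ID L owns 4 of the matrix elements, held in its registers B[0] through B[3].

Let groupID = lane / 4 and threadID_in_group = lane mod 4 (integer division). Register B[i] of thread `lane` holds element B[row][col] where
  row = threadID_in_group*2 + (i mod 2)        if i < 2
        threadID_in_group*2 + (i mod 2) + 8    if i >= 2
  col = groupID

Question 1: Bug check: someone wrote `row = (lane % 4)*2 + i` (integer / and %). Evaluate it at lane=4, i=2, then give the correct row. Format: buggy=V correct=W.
buggy=2 correct=8

`(lane % 4)*2 + i`[4,2]->2
4: gid=1,tid=0
[2] (0*2+0+8,1) = (8,1)
row: 2 vs 8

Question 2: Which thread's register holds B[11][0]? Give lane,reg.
c=0⇒gr=0  r=11⇒Rb=1,th=1,odd=1
L=0*4+1=1  i=1*2+1=3

1,3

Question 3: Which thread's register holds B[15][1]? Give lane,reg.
c=1⇒gr=1  r=15⇒Rb=1,th=3,odd=1
L=1*4+3=7  i=1*2+1=3

7,3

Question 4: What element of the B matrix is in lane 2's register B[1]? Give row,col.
lane 2: G=0 (2/4), T=2 (2%4)
i=1: r=2*2+1+0=5, c=G=0

5,0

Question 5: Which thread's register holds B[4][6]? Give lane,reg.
26,0

c: 6->gid=6  r: 4->r8=0,tid=2,i&1=0
L=6*4+2=26  i=0*2+0=0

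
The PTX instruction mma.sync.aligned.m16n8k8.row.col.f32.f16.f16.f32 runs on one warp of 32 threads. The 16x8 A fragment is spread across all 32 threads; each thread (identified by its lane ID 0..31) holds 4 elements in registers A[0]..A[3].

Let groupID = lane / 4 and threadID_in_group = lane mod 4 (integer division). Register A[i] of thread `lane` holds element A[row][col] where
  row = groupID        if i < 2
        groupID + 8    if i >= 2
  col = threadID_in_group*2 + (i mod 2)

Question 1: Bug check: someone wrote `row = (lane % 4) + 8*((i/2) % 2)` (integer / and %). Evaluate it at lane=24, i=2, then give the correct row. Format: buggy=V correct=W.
`(lane % 4) + 8*((i/2) % 2)`[24,2]->8
24: g=6,t=0
[2] (6+8,0*2+0) = (14,0)
row: 8 vs 14

buggy=8 correct=14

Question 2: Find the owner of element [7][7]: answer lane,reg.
r:7=>grp=7,rB=0  c:7=>tig=3,lo=1
L=7*4+3=31  i=0*2+1=1

31,1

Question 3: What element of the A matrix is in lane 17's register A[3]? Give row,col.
12,3

lane 17→17/4=4, 17 mod 4=1
i=3  r:4+8→12  c:2·1+1→3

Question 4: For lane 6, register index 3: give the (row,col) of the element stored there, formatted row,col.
lane 6: gid=1 (6/4), tid=2 (6%4)
i=3: r=1+8=9, c=2*2+1=5

9,5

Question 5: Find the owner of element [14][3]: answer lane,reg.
r=14⇒gr=6,Rb=1  c=3⇒th=1,odd=1
L=6*4+1=25  i=1*2+1=3

25,3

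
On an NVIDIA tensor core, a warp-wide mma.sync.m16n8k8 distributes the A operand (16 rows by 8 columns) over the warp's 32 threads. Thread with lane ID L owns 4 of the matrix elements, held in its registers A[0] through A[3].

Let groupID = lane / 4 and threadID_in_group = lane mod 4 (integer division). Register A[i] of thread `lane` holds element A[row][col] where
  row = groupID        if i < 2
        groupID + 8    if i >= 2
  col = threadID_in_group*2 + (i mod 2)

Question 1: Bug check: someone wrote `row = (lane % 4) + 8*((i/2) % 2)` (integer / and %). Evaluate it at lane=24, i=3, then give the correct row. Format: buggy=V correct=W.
`(lane % 4) + 8*((i/2) % 2)`[24,3]→8
L=24→G=24>>2=6, T=24&3=0
[3]→row 6+8=14  col 0·2+1=1
row: 8 vs 14

buggy=8 correct=14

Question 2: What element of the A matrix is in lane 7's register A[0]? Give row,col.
7: gr=1,th=3
[0] (1+0,3*2+0) = (1,6)

1,6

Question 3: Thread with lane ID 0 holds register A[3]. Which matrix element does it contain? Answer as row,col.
8,1

lane 0: grp=0 (0/4), tig=0 (0%4)
i=3: r=0+8=8, c=0*2+1=1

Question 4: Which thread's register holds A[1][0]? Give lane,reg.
4,0

r:1=>grp=1,rB=0  c:0=>tig=0,lo=0
L=1*4+0=4  i=0*2+0=0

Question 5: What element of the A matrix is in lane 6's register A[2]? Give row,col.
L=6→G=6>>2=1, T=6&3=2
[2]→row 1+8=9  col 2·2+0=4

9,4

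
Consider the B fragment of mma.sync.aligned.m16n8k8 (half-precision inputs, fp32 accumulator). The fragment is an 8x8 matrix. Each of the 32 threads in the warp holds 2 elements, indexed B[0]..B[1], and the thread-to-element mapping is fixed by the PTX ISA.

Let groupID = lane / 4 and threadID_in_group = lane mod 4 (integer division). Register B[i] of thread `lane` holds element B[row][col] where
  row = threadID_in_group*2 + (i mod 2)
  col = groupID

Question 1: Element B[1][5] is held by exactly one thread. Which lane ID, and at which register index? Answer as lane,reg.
c=5→G=5  r=1→T=0,p=1
L=5*4+0=20  i=1=1

20,1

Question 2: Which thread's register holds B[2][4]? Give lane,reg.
c=4⇒gr=4  r=2⇒th=1,odd=0
L=4*4+1=17  i=0=0

17,0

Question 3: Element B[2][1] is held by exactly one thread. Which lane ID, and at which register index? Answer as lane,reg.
c:1=>grp=1  r:2=>tig=1,lo=0
L=1*4+1=5  i=0=0

5,0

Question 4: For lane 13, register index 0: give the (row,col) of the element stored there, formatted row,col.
2,3

L=13->g=13>>2=3, t=13&3=1
[0]->row 1·2+0=2  col g=3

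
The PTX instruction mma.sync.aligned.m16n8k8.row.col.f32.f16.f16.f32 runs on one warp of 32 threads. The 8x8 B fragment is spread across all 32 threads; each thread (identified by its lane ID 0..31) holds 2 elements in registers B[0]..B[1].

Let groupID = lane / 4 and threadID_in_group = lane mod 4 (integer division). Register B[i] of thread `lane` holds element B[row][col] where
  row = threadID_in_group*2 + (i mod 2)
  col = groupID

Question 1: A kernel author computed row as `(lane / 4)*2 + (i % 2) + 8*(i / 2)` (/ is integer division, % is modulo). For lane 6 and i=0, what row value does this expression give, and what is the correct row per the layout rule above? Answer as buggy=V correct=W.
buggy=2 correct=4

`(lane / 4)*2 + (i % 2) + 8*(i / 2)`[6,0]->2
lane 6: gid=1 (6/4), tid=2 (6%4)
i=0: r=2*2+0=4, c=gid=1
row: 2 vs 4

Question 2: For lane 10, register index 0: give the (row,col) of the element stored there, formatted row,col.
4,2

10: G=2,T=2
[0] (2*2+0,2) = (4,2)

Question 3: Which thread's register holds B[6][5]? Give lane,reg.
23,0

c=5->g=5  r=6->t=3,b0=0
L=5*4+3=23  i=0=0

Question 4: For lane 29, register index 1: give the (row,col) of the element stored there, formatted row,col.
lane 29: gid=7 (29/4), tid=1 (29%4)
i=1: r=1*2+1=3, c=gid=7

3,7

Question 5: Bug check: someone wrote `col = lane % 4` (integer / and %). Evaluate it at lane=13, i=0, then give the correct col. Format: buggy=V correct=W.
`lane % 4`[13,0]⇒1
13: gr=3,th=1
[0] (1*2+0,3) = (2,3)
col: 1 vs 3

buggy=1 correct=3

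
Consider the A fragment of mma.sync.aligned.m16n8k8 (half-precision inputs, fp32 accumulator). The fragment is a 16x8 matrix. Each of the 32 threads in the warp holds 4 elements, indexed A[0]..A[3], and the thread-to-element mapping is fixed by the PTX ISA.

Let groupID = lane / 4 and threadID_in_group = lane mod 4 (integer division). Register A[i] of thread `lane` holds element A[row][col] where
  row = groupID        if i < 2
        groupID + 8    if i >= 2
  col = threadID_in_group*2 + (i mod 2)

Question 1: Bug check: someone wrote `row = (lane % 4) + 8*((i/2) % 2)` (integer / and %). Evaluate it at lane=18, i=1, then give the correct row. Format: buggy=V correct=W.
buggy=2 correct=4

`(lane % 4) + 8*((i/2) % 2)`[18,1]→2
L=18→G=18>>2=4, T=18&3=2
[1]→row 4+0=4  col 2·2+1=5
row: 2 vs 4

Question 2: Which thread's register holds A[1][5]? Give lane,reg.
r=1→G=1,rhi=0  c=5→T=2,p=1
L=1*4+2=6  i=0*2+1=1

6,1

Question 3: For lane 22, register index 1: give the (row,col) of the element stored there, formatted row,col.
lane 22->22/4=5, 22 mod 4=2
i=1  r:5+0->5  c:2·2+1->5

5,5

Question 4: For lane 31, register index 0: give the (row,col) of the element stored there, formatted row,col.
7,6

lane 31->31/4=7, 31 mod 4=3
i=0  r:7+0->7  c:2·3+0->6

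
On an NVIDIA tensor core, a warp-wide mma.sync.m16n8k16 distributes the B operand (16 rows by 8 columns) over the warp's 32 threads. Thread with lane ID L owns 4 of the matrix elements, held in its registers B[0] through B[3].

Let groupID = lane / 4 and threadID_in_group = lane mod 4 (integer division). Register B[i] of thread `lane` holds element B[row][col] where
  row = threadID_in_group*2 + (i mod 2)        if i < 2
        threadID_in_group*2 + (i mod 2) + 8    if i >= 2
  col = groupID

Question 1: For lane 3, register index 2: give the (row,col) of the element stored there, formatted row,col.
14,0

L=3=>grp=3>>2=0, tig=3&3=3
[2]=>row 3·2+0+8=14  col grp=0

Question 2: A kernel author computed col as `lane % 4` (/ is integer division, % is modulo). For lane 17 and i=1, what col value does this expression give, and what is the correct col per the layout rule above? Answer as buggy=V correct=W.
`lane % 4`[17,1]⇒1
lane 17: gr=4 (17/4), th=1 (17%4)
i=1: r=1*2+1+0=3, c=gr=4
col: 1 vs 4

buggy=1 correct=4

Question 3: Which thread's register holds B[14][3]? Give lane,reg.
c=3→G=3  r=14→rhi=1,T=3,p=0
L=3*4+3=15  i=1*2+0=2

15,2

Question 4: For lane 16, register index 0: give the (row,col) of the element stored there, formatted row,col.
L=16->g=16>>2=4, t=16&3=0
[0]->row 0·2+0+0=0  col g=4

0,4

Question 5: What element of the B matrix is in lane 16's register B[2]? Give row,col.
8,4

16: gr=4,th=0
[2] (0*2+0+8,4) = (8,4)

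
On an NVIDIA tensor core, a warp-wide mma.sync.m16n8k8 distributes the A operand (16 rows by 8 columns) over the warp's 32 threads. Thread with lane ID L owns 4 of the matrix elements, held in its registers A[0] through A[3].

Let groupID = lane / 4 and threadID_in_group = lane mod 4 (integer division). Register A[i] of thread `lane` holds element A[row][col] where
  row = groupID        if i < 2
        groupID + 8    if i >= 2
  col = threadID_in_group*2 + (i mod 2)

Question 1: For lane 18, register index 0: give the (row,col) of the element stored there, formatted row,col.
lane 18: g=4 (18/4), t=2 (18%4)
i=0: r=4+0=4, c=2*2+0=4

4,4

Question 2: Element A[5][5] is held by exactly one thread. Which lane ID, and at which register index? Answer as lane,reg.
r=5->g=5,rb=0  c=5->t=2,b0=1
L=5*4+2=22  i=0*2+1=1

22,1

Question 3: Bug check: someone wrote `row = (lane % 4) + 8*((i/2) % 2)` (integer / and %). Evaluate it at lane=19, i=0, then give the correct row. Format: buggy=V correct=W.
`(lane % 4) + 8*((i/2) % 2)`[19,0]=>3
lane 19=>19/4=4, 19 mod 4=3
i=0  r:4+0=>4  c:2·3+0=>6
row: 3 vs 4

buggy=3 correct=4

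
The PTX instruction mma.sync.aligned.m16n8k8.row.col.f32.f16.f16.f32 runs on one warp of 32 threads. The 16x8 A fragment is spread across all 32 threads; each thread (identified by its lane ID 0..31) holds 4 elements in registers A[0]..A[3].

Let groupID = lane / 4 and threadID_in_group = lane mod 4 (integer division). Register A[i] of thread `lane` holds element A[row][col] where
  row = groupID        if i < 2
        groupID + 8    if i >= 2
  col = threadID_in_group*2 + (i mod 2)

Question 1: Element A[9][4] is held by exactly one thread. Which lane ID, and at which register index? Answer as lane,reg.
r=9→G=1,rhi=1  c=4→T=2,p=0
L=1*4+2=6  i=1*2+0=2

6,2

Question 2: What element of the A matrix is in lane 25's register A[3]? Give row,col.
25: gr=6,th=1
[3] (6+8,1*2+1) = (14,3)

14,3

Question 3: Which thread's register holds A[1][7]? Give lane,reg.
7,1

r:1=>grp=1,rB=0  c:7=>tig=3,lo=1
L=1*4+3=7  i=0*2+1=1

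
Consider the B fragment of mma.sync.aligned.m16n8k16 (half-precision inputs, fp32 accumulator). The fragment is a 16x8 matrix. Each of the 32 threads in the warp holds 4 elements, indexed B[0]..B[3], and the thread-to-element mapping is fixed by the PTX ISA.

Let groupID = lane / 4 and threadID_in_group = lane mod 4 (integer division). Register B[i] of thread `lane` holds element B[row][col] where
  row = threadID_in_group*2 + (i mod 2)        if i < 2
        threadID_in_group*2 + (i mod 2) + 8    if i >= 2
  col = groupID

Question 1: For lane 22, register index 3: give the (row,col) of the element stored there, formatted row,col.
L=22→G=22>>2=5, T=22&3=2
[3]→row 2·2+1+8=13  col G=5

13,5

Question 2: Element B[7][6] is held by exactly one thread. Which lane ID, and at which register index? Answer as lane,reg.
27,1

c: 6->gid=6  r: 7->r8=0,tid=3,i&1=1
L=6*4+3=27  i=0*2+1=1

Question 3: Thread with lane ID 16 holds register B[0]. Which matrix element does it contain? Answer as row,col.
0,4

lane 16: gr=4 (16/4), th=0 (16%4)
i=0: r=0*2+0+0=0, c=gr=4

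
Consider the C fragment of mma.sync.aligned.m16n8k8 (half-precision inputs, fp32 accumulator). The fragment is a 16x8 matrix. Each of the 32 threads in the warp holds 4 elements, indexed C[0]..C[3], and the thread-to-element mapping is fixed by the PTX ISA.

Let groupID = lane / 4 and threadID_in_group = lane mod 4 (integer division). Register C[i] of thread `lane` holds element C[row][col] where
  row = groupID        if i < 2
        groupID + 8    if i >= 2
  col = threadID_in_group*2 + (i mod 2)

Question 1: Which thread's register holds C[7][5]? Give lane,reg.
r=7⇒gr=7,Rb=0  c=5⇒th=2,odd=1
L=7*4+2=30  i=0*2+1=1

30,1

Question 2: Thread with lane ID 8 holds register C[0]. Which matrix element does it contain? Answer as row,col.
8: gr=2,th=0
[0] (2+0,0*2+0) = (2,0)

2,0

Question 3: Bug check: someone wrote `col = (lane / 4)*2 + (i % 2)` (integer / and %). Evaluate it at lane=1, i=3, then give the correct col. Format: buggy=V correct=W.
buggy=1 correct=3

`(lane / 4)*2 + (i % 2)`[1,3]->1
1: gid=0,tid=1
[3] (0+8,1*2+1) = (8,3)
col: 1 vs 3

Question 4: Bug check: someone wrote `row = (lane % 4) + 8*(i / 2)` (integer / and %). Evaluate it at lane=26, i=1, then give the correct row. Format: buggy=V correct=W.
buggy=2 correct=6

`(lane % 4) + 8*(i / 2)`[26,1]->2
26: gid=6,tid=2
[1] (6+0,2*2+1) = (6,5)
row: 2 vs 6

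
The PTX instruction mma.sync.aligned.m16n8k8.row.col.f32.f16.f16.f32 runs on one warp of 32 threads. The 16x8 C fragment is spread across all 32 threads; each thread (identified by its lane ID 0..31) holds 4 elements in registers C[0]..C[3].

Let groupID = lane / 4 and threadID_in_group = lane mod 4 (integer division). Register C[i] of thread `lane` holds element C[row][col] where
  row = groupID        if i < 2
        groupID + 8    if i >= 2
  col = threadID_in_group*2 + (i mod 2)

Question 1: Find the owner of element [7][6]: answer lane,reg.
31,0

r=7→G=7,rhi=0  c=6→T=3,p=0
L=7*4+3=31  i=0*2+0=0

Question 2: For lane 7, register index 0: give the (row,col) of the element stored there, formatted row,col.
7: g=1,t=3
[0] (1+0,3*2+0) = (1,6)

1,6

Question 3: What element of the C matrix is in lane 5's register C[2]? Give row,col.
9,2

L=5⇒gr=5>>2=1, th=5&3=1
[2]⇒row 1+8=9  col 1·2+0=2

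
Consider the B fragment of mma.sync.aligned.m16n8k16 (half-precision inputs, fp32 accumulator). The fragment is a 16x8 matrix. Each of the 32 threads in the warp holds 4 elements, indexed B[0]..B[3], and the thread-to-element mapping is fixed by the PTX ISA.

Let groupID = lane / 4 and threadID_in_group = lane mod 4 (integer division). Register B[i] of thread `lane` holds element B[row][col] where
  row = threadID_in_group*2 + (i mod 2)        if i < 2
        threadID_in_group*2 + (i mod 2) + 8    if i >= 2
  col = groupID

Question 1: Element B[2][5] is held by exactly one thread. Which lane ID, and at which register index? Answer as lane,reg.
21,0

c=5→G=5  r=2→rhi=0,T=1,p=0
L=5*4+1=21  i=0*2+0=0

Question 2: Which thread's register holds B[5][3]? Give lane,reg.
14,1

c:3=>grp=3  r:5=>rB=0,tig=2,lo=1
L=3*4+2=14  i=0*2+1=1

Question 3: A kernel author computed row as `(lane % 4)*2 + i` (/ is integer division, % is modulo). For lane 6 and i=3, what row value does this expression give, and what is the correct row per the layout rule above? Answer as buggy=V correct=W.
`(lane % 4)*2 + i`[6,3]=>7
L=6=>grp=6>>2=1, tig=6&3=2
[3]=>row 2·2+1+8=13  col grp=1
row: 7 vs 13

buggy=7 correct=13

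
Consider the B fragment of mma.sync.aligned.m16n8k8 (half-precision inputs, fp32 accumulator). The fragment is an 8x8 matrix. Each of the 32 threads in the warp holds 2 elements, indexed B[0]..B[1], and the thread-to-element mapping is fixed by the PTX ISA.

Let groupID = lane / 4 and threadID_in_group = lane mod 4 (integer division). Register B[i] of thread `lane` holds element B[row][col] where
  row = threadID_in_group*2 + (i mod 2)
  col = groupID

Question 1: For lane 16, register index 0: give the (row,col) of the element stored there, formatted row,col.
0,4

16: gr=4,th=0
[0] (0*2+0,4) = (0,4)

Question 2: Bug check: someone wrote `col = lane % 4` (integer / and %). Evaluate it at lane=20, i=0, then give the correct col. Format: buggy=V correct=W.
buggy=0 correct=5

`lane % 4`[20,0]→0
lane 20: G=5 (20/4), T=0 (20%4)
i=0: r=0*2+0=0, c=G=5
col: 0 vs 5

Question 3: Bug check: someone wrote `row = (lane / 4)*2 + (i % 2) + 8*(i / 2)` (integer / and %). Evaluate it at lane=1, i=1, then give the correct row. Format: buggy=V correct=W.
`(lane / 4)*2 + (i % 2) + 8*(i / 2)`[1,1]->1
lane 1->1/4=0, 1 mod 4=1
i=1  r:2·1+1->3  c:0
row: 1 vs 3

buggy=1 correct=3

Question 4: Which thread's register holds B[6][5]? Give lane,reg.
23,0

c=5⇒gr=5  r=6⇒th=3,odd=0
L=5*4+3=23  i=0=0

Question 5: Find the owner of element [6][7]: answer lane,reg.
31,0

c=7→G=7  r=6→T=3,p=0
L=7*4+3=31  i=0=0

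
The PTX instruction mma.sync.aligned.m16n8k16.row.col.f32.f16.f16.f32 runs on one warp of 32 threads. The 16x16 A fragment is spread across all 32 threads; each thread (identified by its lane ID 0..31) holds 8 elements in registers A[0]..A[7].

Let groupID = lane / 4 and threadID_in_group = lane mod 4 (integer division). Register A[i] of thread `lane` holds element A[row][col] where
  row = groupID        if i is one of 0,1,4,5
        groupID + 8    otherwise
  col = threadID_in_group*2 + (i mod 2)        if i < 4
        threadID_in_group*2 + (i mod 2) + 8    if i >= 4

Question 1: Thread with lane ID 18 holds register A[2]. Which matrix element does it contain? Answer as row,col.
lane 18: gr=4 (18/4), th=2 (18%4)
i=2: r=4+8=12, c=2*2+0+0=4

12,4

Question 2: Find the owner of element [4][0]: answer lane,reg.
16,0

r=4⇒gr=4,Rb=0  c=0⇒Cb=0,th=0,odd=0
L=4*4+0=16  i=0*4+0*2+0=0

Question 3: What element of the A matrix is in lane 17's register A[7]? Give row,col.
12,11

lane 17->17/4=4, 17 mod 4=1
i=7  r:4+8->12  c:2·1+1+8->11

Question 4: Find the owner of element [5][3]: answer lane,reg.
21,1

r=5->g=5,rb=0  c=3->cb=0,t=1,b0=1
L=5*4+1=21  i=0*4+0*2+1=1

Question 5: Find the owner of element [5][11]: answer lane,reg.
r: 5->gid=5,r8=0  c: 11->c8=1,tid=1,i&1=1
L=5*4+1=21  i=1*4+0*2+1=5

21,5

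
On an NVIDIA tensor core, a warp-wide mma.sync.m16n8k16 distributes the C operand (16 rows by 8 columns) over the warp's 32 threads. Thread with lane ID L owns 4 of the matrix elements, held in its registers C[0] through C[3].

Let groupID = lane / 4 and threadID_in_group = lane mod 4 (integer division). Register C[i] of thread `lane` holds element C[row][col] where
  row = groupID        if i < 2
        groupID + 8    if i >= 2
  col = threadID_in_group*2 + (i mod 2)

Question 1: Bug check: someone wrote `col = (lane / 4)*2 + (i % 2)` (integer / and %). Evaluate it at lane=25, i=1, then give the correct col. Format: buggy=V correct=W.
buggy=13 correct=3

`(lane / 4)*2 + (i % 2)`[25,1]->13
lane 25: g=6 (25/4), t=1 (25%4)
i=1: r=6+0=6, c=1*2+1=3
col: 13 vs 3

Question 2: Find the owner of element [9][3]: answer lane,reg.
r=9→G=1,rhi=1  c=3→T=1,p=1
L=1*4+1=5  i=1*2+1=3

5,3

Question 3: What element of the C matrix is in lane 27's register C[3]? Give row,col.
14,7

27: grp=6,tig=3
[3] (6+8,3*2+1) = (14,7)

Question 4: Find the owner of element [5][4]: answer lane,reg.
r=5⇒gr=5,Rb=0  c=4⇒th=2,odd=0
L=5*4+2=22  i=0*2+0=0

22,0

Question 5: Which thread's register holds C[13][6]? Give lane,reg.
23,2

r=13⇒gr=5,Rb=1  c=6⇒th=3,odd=0
L=5*4+3=23  i=1*2+0=2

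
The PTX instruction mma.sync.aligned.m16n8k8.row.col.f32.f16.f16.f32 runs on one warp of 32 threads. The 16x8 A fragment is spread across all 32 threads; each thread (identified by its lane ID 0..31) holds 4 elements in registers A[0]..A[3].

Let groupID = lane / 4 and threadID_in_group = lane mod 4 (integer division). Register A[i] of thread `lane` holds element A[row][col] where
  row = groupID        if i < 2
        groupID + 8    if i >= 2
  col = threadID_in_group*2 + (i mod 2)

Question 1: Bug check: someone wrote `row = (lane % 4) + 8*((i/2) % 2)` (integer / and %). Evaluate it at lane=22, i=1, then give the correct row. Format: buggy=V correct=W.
`(lane % 4) + 8*((i/2) % 2)`[22,1]->2
22: gid=5,tid=2
[1] (5+0,2*2+1) = (5,5)
row: 2 vs 5

buggy=2 correct=5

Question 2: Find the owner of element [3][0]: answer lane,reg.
12,0

r: 3->gid=3,r8=0  c: 0->tid=0,i&1=0
L=3*4+0=12  i=0*2+0=0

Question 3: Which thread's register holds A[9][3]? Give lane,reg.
5,3

r=9→G=1,rhi=1  c=3→T=1,p=1
L=1*4+1=5  i=1*2+1=3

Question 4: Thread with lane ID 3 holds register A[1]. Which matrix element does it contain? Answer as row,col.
lane 3->3/4=0, 3 mod 4=3
i=1  r:0+0->0  c:2·3+1->7

0,7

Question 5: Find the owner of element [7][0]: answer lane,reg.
28,0

r:7=>grp=7,rB=0  c:0=>tig=0,lo=0
L=7*4+0=28  i=0*2+0=0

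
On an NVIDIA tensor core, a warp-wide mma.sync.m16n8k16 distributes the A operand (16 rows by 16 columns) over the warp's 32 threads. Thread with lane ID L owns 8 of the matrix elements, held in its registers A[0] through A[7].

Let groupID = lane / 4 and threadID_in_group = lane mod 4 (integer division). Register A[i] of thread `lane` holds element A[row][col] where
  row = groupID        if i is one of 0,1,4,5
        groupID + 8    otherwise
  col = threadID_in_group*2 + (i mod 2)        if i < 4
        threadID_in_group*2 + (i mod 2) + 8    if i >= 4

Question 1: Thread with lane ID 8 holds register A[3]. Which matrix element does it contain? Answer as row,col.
L=8->g=8>>2=2, t=8&3=0
[3]->row 2+8=10  col 0·2+1+0=1

10,1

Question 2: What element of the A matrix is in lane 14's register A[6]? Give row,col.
11,12

14: gr=3,th=2
[6] (3+8,2*2+0+8) = (11,12)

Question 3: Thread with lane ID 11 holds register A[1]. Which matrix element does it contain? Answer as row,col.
2,7

11: grp=2,tig=3
[1] (2+0,3*2+1+0) = (2,7)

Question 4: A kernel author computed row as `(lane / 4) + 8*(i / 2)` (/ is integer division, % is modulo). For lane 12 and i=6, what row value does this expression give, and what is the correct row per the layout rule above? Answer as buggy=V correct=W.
buggy=27 correct=11

`(lane / 4) + 8*(i / 2)`[12,6]->27
L=12->gid=12>>2=3, tid=12&3=0
[6]->row 3+8=11  col 0·2+0+8=8
row: 27 vs 11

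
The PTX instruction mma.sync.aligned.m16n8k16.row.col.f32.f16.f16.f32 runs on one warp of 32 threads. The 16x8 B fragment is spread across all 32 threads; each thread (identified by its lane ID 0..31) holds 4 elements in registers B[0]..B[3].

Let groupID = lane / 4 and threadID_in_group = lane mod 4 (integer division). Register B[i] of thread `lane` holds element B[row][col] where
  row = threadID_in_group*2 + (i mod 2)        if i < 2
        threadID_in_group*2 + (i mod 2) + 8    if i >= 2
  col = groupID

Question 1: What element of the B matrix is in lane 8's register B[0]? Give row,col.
lane 8: grp=2 (8/4), tig=0 (8%4)
i=0: r=0*2+0+0=0, c=grp=2

0,2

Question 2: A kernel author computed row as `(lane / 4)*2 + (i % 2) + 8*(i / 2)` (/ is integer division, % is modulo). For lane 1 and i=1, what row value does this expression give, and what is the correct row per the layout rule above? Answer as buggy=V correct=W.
`(lane / 4)*2 + (i % 2) + 8*(i / 2)`[1,1]=>1
1: grp=0,tig=1
[1] (1*2+1+0,0) = (3,0)
row: 1 vs 3

buggy=1 correct=3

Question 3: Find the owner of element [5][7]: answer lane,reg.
c:7=>grp=7  r:5=>rB=0,tig=2,lo=1
L=7*4+2=30  i=0*2+1=1

30,1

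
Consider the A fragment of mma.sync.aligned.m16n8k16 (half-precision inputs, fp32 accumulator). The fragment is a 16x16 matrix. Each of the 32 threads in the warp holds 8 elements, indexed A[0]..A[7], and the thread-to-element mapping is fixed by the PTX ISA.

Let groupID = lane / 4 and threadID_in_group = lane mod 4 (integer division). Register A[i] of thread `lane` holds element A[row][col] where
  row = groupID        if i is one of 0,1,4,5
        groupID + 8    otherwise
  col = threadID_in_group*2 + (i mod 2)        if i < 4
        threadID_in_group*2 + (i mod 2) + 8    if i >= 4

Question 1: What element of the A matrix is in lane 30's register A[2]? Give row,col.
15,4

lane 30->30/4=7, 30 mod 4=2
i=2  r:7+8->15  c:2·2+0+0->4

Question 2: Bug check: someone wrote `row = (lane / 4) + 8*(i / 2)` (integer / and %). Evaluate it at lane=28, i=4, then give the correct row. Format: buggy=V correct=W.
buggy=23 correct=7

`(lane / 4) + 8*(i / 2)`[28,4]→23
lane 28: G=7 (28/4), T=0 (28%4)
i=4: r=7+0=7, c=0*2+0+8=8
row: 23 vs 7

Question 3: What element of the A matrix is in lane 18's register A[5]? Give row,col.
18: grp=4,tig=2
[5] (4+0,2*2+1+8) = (4,13)

4,13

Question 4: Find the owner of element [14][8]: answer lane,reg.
24,6

r: 14->gid=6,r8=1  c: 8->c8=1,tid=0,i&1=0
L=6*4+0=24  i=1*4+1*2+0=6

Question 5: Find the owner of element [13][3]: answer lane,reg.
21,3

r: 13->gid=5,r8=1  c: 3->c8=0,tid=1,i&1=1
L=5*4+1=21  i=0*4+1*2+1=3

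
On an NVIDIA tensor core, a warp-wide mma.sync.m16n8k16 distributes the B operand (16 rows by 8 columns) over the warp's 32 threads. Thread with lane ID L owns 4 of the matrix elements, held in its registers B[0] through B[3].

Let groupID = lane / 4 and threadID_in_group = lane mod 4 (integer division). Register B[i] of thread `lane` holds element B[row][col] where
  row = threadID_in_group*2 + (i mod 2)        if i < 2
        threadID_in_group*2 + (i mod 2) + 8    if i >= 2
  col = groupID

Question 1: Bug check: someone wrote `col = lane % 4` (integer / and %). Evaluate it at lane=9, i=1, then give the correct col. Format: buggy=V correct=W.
`lane % 4`[9,1]⇒1
lane 9: gr=2 (9/4), th=1 (9%4)
i=1: r=1*2+1+0=3, c=gr=2
col: 1 vs 2

buggy=1 correct=2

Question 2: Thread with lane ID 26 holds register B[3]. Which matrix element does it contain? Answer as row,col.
L=26->gid=26>>2=6, tid=26&3=2
[3]->row 2·2+1+8=13  col gid=6

13,6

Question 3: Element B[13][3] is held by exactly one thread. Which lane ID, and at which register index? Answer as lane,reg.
14,3

c=3->g=3  r=13->rb=1,t=2,b0=1
L=3*4+2=14  i=1*2+1=3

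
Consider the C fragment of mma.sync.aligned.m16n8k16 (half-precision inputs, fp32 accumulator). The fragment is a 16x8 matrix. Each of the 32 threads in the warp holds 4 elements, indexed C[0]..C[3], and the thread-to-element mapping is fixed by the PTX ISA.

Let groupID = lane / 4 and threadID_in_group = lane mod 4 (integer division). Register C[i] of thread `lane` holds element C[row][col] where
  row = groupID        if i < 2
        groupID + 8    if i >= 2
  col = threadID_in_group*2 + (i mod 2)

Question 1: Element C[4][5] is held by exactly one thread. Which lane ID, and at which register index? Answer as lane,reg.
18,1

r=4->g=4,rb=0  c=5->t=2,b0=1
L=4*4+2=18  i=0*2+1=1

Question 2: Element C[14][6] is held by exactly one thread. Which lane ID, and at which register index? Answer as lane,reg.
27,2

r:14=>grp=6,rB=1  c:6=>tig=3,lo=0
L=6*4+3=27  i=1*2+0=2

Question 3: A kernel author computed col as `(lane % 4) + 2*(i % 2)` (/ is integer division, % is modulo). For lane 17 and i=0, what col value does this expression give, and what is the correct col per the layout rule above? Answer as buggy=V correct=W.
buggy=1 correct=2

`(lane % 4) + 2*(i % 2)`[17,0]->1
lane 17->17/4=4, 17 mod 4=1
i=0  r:4+0->4  c:2·1+0->2
col: 1 vs 2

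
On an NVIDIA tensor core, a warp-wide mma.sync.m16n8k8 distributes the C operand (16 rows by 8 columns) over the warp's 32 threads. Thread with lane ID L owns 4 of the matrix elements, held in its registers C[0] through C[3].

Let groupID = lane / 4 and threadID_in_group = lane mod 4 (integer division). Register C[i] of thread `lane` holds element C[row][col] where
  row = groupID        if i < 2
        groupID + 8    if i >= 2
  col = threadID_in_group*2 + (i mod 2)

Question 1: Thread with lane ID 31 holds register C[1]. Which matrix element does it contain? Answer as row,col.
7,7

31: g=7,t=3
[1] (7+0,3*2+1) = (7,7)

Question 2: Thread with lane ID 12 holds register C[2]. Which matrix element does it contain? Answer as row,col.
11,0

lane 12=>12/4=3, 12 mod 4=0
i=2  r:3+8=>11  c:2·0+0=>0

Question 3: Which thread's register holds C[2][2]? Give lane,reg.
9,0

r:2=>grp=2,rB=0  c:2=>tig=1,lo=0
L=2*4+1=9  i=0*2+0=0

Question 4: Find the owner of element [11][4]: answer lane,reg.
r=11→G=3,rhi=1  c=4→T=2,p=0
L=3*4+2=14  i=1*2+0=2

14,2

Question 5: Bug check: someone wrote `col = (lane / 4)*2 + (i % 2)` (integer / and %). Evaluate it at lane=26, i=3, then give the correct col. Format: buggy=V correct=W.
`(lane / 4)*2 + (i % 2)`[26,3]→13
lane 26: G=6 (26/4), T=2 (26%4)
i=3: r=6+8=14, c=2*2+1=5
col: 13 vs 5

buggy=13 correct=5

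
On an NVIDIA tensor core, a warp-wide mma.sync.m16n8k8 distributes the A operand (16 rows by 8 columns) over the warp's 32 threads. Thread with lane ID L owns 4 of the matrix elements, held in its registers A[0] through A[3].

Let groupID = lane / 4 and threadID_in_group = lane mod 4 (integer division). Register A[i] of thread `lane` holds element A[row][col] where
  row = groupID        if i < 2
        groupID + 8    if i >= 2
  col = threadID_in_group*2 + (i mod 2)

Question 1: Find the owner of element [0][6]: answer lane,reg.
3,0

r=0→G=0,rhi=0  c=6→T=3,p=0
L=0*4+3=3  i=0*2+0=0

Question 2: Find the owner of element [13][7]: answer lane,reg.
23,3

r=13->g=5,rb=1  c=7->t=3,b0=1
L=5*4+3=23  i=1*2+1=3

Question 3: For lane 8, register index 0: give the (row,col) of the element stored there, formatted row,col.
2,0

lane 8=>8/4=2, 8 mod 4=0
i=0  r:2+0=>2  c:2·0+0=>0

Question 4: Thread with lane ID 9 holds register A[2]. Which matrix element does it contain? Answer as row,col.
L=9->g=9>>2=2, t=9&3=1
[2]->row 2+8=10  col 1·2+0=2

10,2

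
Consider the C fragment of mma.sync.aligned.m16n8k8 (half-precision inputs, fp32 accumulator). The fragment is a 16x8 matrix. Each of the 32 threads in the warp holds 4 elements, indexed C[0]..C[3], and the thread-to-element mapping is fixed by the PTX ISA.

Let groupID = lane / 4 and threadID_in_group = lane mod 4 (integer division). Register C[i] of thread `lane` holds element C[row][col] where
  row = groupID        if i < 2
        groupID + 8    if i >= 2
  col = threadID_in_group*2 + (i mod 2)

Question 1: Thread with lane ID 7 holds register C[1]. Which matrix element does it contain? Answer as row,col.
lane 7→7/4=1, 7 mod 4=3
i=1  r:1+0→1  c:2·3+1→7

1,7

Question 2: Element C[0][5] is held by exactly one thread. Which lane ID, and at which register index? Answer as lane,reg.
r=0→G=0,rhi=0  c=5→T=2,p=1
L=0*4+2=2  i=0*2+1=1

2,1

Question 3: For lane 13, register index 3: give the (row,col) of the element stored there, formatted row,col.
lane 13→13/4=3, 13 mod 4=1
i=3  r:3+8→11  c:2·1+1→3

11,3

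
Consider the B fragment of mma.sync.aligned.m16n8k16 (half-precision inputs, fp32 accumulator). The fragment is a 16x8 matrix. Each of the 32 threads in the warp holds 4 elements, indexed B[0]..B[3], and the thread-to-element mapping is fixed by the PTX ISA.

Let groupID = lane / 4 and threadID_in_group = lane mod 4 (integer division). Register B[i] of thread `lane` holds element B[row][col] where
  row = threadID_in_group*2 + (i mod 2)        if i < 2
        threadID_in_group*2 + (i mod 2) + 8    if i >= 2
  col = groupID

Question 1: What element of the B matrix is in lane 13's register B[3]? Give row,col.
11,3

lane 13→13/4=3, 13 mod 4=1
i=3  r:2·1+1+8→11  c:3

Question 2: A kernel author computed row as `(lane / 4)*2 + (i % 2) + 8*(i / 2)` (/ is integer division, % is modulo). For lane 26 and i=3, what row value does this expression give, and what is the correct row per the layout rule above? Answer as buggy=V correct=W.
buggy=21 correct=13

`(lane / 4)*2 + (i % 2) + 8*(i / 2)`[26,3]->21
lane 26: gid=6 (26/4), tid=2 (26%4)
i=3: r=2*2+1+8=13, c=gid=6
row: 21 vs 13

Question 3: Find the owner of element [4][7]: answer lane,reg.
c=7->g=7  r=4->rb=0,t=2,b0=0
L=7*4+2=30  i=0*2+0=0

30,0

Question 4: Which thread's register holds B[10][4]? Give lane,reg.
c=4->g=4  r=10->rb=1,t=1,b0=0
L=4*4+1=17  i=1*2+0=2

17,2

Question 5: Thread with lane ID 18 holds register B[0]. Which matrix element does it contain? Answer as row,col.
18: g=4,t=2
[0] (2*2+0+0,4) = (4,4)

4,4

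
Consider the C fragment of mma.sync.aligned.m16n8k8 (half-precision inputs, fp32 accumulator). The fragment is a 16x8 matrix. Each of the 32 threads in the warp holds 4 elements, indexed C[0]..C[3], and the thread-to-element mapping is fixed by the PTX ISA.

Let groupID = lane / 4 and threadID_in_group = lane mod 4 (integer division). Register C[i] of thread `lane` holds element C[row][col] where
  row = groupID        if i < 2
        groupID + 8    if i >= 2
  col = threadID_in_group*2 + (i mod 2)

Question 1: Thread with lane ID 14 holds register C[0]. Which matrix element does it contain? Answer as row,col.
3,4

lane 14->14/4=3, 14 mod 4=2
i=0  r:3+0->3  c:2·2+0->4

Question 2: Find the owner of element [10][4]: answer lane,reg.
r=10->g=2,rb=1  c=4->t=2,b0=0
L=2*4+2=10  i=1*2+0=2

10,2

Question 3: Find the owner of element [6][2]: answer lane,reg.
25,0

r=6→G=6,rhi=0  c=2→T=1,p=0
L=6*4+1=25  i=0*2+0=0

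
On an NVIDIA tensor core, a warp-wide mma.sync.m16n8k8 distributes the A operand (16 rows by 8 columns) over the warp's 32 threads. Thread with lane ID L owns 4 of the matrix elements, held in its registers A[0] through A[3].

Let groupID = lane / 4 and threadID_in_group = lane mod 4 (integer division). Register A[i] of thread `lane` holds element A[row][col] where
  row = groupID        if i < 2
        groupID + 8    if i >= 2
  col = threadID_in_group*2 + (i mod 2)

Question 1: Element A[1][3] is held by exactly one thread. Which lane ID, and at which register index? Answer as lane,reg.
r:1=>grp=1,rB=0  c:3=>tig=1,lo=1
L=1*4+1=5  i=0*2+1=1

5,1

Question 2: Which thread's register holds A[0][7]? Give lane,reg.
r=0->g=0,rb=0  c=7->t=3,b0=1
L=0*4+3=3  i=0*2+1=1

3,1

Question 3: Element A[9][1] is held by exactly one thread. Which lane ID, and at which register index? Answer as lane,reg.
4,3

r=9⇒gr=1,Rb=1  c=1⇒th=0,odd=1
L=1*4+0=4  i=1*2+1=3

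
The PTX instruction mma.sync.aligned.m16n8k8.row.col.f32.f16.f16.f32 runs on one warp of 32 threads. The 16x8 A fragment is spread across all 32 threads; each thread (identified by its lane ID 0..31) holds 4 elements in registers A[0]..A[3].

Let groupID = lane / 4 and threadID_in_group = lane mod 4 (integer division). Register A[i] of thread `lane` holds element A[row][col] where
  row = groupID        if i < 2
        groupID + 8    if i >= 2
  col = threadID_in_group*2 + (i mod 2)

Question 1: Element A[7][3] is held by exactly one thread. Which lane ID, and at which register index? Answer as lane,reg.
29,1

r=7⇒gr=7,Rb=0  c=3⇒th=1,odd=1
L=7*4+1=29  i=0*2+1=1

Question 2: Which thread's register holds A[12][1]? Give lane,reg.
r=12->g=4,rb=1  c=1->t=0,b0=1
L=4*4+0=16  i=1*2+1=3

16,3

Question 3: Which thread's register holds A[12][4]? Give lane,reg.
18,2

r=12→G=4,rhi=1  c=4→T=2,p=0
L=4*4+2=18  i=1*2+0=2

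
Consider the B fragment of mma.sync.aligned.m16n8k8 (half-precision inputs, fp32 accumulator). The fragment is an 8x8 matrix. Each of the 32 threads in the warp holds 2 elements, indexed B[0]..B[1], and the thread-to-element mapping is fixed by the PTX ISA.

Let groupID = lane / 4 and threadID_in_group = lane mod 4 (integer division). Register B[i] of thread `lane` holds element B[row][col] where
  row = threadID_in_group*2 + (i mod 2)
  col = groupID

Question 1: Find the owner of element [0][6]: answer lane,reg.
24,0

c:6=>grp=6  r:0=>tig=0,lo=0
L=6*4+0=24  i=0=0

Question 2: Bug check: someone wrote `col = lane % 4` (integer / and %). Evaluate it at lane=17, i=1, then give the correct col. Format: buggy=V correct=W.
`lane % 4`[17,1]->1
lane 17->17/4=4, 17 mod 4=1
i=1  r:2·1+1->3  c:4
col: 1 vs 4

buggy=1 correct=4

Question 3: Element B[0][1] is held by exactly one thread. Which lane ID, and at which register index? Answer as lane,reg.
c:1=>grp=1  r:0=>tig=0,lo=0
L=1*4+0=4  i=0=0

4,0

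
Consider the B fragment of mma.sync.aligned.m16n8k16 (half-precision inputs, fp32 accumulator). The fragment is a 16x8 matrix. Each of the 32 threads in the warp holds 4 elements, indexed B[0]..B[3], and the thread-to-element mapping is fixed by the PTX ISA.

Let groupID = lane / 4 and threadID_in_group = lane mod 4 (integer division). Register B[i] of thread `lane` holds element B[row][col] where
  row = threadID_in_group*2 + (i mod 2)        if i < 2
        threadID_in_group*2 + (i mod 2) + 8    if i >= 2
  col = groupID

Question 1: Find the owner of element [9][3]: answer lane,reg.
12,3

c=3->g=3  r=9->rb=1,t=0,b0=1
L=3*4+0=12  i=1*2+1=3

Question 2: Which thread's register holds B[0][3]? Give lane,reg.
12,0

c:3=>grp=3  r:0=>rB=0,tig=0,lo=0
L=3*4+0=12  i=0*2+0=0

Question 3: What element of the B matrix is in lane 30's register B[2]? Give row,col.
lane 30: g=7 (30/4), t=2 (30%4)
i=2: r=2*2+0+8=12, c=g=7

12,7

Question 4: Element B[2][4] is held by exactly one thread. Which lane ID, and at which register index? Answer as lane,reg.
c=4->g=4  r=2->rb=0,t=1,b0=0
L=4*4+1=17  i=0*2+0=0

17,0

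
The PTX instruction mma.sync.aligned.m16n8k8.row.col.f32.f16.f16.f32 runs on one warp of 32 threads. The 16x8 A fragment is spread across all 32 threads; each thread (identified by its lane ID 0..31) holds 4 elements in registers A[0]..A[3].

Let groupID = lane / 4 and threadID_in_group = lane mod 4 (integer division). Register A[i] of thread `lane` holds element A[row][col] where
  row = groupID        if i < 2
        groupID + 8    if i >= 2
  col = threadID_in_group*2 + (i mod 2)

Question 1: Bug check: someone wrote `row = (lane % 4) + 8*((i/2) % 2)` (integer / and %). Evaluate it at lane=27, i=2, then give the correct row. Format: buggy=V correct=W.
buggy=11 correct=14

`(lane % 4) + 8*((i/2) % 2)`[27,2]⇒11
L=27⇒gr=27>>2=6, th=27&3=3
[2]⇒row 6+8=14  col 3·2+0=6
row: 11 vs 14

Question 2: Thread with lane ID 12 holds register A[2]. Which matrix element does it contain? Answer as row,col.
11,0

lane 12=>12/4=3, 12 mod 4=0
i=2  r:3+8=>11  c:2·0+0=>0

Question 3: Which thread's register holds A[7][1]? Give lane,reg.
28,1

r=7->g=7,rb=0  c=1->t=0,b0=1
L=7*4+0=28  i=0*2+1=1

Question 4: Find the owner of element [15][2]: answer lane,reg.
29,2

r: 15->gid=7,r8=1  c: 2->tid=1,i&1=0
L=7*4+1=29  i=1*2+0=2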